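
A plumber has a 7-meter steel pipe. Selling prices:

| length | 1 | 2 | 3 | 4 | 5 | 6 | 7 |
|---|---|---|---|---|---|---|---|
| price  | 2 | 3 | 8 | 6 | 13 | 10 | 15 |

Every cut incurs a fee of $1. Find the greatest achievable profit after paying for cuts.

Build net[k] bottom-up: net[k] = max over allowed piece i of (p[i] + net[k−i]) − 1 per cut.
net[1] = 2
net[2] = max(2+2-1, 3+0) = 3
net[3] = max(2+3-1, 3+2-1, 8+0) = 8
net[4] = max(2+8-1, 3+3-1, 8+2-1, 6+0) = 9
net[5] = max(2+9-1, 3+8-1, 8+3-1, 6+2-1, 13+0) = 13
net[6] = max(2+13-1, 3+9-1, 8+8-1, 6+3-1, 13+2-1, 10+0) = 15
net[7] = max(2+15-1, 3+13-1, 8+9-1, …, 10+2-1, 15+0) = 16
One optimal plan: pieces 3 + 3 + 1 (2 cuts) → $18 − $2 = $16.

16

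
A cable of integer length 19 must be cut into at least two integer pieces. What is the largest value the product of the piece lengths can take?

Let g[k] be the best product for length k (with at least one cut). For each first piece i, the rest contributes max(k−i, g[k−i]).
Small cases: g[2]=1, g[3]=2, g[4]=4, g[5]=6, g[6]=9, g[7]=12, g[8]=18, g[9]=27, g[10]=36, g[11]=54.
g[12] = max(1·54, 2·36, 3·27, …, 10·2, 11·1) = 81
g[13] = max(1·81, 2·54, 3·36, …, 11·2, 12·1) = 108
g[14] = max(1·108, 2·81, 3·54, …, 12·2, 13·1) = 162
g[15] = max(1·162, 2·108, 3·81, …, 13·2, 14·1) = 243
g[16] = max(1·243, 2·162, 3·108, …, 14·2, 15·1) = 324
g[17] = max(1·324, 2·243, 3·162, …, 15·2, 16·1) = 486
g[18] = max(1·486, 2·324, 3·243, …, 16·2, 17·1) = 729
g[19] = max(1·729, 2·486, 3·324, …, 17·2, 18·1) = 972
One optimal split: 3 + 3 + 3 + 3 + 3 + 2 + 2; product 3·3·3·3·3·2·2 = 972.

972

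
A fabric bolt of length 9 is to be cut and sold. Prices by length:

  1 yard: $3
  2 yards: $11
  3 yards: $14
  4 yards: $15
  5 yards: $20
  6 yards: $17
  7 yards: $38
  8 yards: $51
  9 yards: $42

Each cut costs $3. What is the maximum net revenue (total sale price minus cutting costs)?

51

Let r[k] be the best obtainable value from length k. For each k, try every first piece i and keep the best of price[i] + r[k−i] minus the 3 cut fee when i<k.
r[1] = 3
r[2] = max(3+3-3, 11+0) = 11
r[3] = max(3+11-3, 11+3-3, 14+0) = 14
r[4] = max(3+14-3, 11+11-3, 14+3-3, 15+0) = 19
r[5] = max(3+19-3, 11+14-3, 14+11-3, 15+3-3, 20+0) = 22
r[6] = max(3+22-3, 11+19-3, 14+14-3, 15+11-3, 20+3-3, 17+0) = 27
r[7] = max(3+27-3, 11+22-3, 14+19-3, …, 17+3-3, 38+0) = 38
r[8] = max(3+38-3, 11+27-3, 14+22-3, …, 38+3-3, 51+0) = 51
r[9] = max(3+51-3, 11+38-3, 14+27-3, …, 51+3-3, 42+0) = 51
One optimal plan: pieces 8 + 1 (1 cut) → $54 − $3 = $51.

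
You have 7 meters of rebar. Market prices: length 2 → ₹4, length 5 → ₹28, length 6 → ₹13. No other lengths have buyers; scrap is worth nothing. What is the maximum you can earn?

32

Consider every possible first cut. f[k] is the best of p[i]+f[k−i] over all sellable i≤k.
f[1] = 0
f[2] = 4
f[3] = 4
f[4] = 8  (first piece 2, then f[2]=4)
f[5] = 28
f[6] = 28
f[7] = 32  (first piece 2, then f[5]=28)
One optimal cutting: 5 + 2 → ₹32.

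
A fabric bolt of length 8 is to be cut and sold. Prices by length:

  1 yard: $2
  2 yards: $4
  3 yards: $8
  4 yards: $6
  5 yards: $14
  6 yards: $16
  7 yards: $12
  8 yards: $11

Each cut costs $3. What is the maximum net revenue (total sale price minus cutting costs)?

Let v[k] be the best obtainable value from length k. For each k, try every first piece i and keep the best of price[i] + v[k−i] minus the 3 cut fee when i<k.
v[1] = 2
v[2] = max(2+2-3, 4+0) = 4
v[3] = max(2+4-3, 4+2-3, 8+0) = 8
v[4] = max(2+8-3, 4+4-3, 8+2-3, 6+0) = 7
v[5] = max(2+7-3, 4+8-3, 8+4-3, 6+2-3, 14+0) = 14
v[6] = max(2+14-3, 4+7-3, 8+8-3, 6+4-3, 14+2-3, 16+0) = 16
v[7] = max(2+16-3, 4+14-3, 8+7-3, …, 16+2-3, 12+0) = 15
v[8] = max(2+15-3, 4+16-3, 8+14-3, …, 12+2-3, 11+0) = 19
One optimal plan: pieces 5 + 3 (1 cut) → $22 − $3 = $19.

19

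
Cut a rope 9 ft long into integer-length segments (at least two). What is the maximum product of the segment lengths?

27

Fill m[k] for k=2..9: at each k try every first piece i and multiply by the better of (k−i) uncut or m[k−i].
m[2] = 1*max(1,0) = 1*1 = 1
m[3] = 1*max(2,1) = 1*2 = 2
m[4] = 2*max(2,1) = 2*2 = 4
m[5] = 2*max(3,2) = 2*3 = 6
m[6] = 3*max(3,2) = 3*3 = 9
m[7] = 2*max(5,6) = 2*6 = 12
m[8] = 2*max(6,9) = 2*9 = 18
m[9] = 3*max(6,9) = 3*9 = 27
One optimal split: 3 + 3 + 3; product 3*3*3 = 27.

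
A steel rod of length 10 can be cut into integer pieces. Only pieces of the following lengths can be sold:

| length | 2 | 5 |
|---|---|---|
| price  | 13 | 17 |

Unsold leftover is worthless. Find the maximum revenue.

65

Consider every possible first cut. f[k] is the best of p[i]+f[k−i] over all sellable i≤k.
f[1] = 0
f[2] = 13
f[3] = 13
f[4] = 26  (first piece 2, then f[2]=13)
f[5] = 26
f[6] = 39  (first piece 2, then f[4]=26)
f[7] = 39
f[8] = 52  (first piece 2, then f[6]=39)
f[9] = 52
f[10] = 65  (first piece 2, then f[8]=52)
One optimal cutting: 2 + 2 + 2 + 2 + 2 → $65.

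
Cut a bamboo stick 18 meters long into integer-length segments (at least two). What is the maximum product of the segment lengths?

729

Fill prod[k] for k=2..18: at each k try every first piece i and multiply by the better of (k−i) uncut or prod[k−i].
prod[2] = 1·max(1,0) = 1·1 = 1
prod[3] = 1·max(2,1) = 1·2 = 2
prod[4] = 2·max(2,1) = 2·2 = 4
prod[5] = 2·max(3,2) = 2·3 = 6
prod[6] = 3·max(3,2) = 3·3 = 9
prod[7] = 2·max(5,6) = 2·6 = 12
prod[8] = 2·max(6,9) = 2·9 = 18
prod[9] = 3·max(6,9) = 3·9 = 27
prod[10] = 2·max(8,18) = 2·18 = 36
prod[11] = 2·max(9,27) = 2·27 = 54
prod[12] = 3·max(9,27) = 3·27 = 81
prod[13] = 2·max(11,54) = 2·54 = 108
prod[14] = 2·max(12,81) = 2·81 = 162
prod[15] = 3·max(12,81) = 3·81 = 243
prod[16] = 2·max(14,162) = 2·162 = 324
prod[17] = 2·max(15,243) = 2·243 = 486
prod[18] = 3·max(15,243) = 3·243 = 729
One optimal split: 3 + 3 + 3 + 3 + 3 + 3; product 3·3·3·3·3·3 = 729.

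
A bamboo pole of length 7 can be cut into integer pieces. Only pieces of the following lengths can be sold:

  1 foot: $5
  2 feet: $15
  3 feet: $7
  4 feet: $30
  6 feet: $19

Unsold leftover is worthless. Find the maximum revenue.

Let best[k] be the best obtainable value from length k. For each k, try every first piece i and keep the best of price[i] + best[k−i].
best[1] = 5
best[2] = max(5+5, 15+0) = 15
best[3] = max(5+15, 15+5, 7+0) = 20
best[4] = max(5+20, 15+15, 7+5, 30+0) = 30
best[5] = max(5+30, 15+20, 7+15, 30+5) = 35
best[6] = max(5+35, 15+30, 7+20, 30+15, 19+0) = 45
best[7] = max(5+45, 15+35, 7+30, 30+20, 19+5) = 50
One optimal cutting: 2 + 2 + 2 + 1 → $50.

50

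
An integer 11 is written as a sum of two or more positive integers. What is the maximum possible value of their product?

54

Define P[k] = max over 1≤i<k of i · max(k−i, P[k−i]); the inner max lets the remainder stay uncut if that's better.
P[2] = 1×max(1,0) = 1×1 = 1
P[3] = 1×max(2,1) = 1×2 = 2
P[4] = 2×max(2,1) = 2×2 = 4
P[5] = 2×max(3,2) = 2×3 = 6
P[6] = 3×max(3,2) = 3×3 = 9
P[7] = 2×max(5,6) = 2×6 = 12
P[8] = 2×max(6,9) = 2×9 = 18
P[9] = 3×max(6,9) = 3×9 = 27
P[10] = 2×max(8,18) = 2×18 = 36
P[11] = 2×max(9,27) = 2×27 = 54
One optimal split: 3 + 3 + 3 + 2; product 3×3×3×2 = 54.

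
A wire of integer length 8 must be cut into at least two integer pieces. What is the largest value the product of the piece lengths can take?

18

Define prod[k] = max over 1≤i<k of i · max(k−i, prod[k−i]); the inner max lets the remainder stay uncut if that's better.
prod[2] = 1*max(1,0) = 1*1 = 1
prod[3] = max(1*2, 2*1) = 2
prod[4] = max(1*3, 2*2, 3*1) = 4
prod[5] = max(1*4, 2*3, 3*2, 4*1) = 6
prod[6] = max(1*6, 2*4, 3*3, 4*2, 5*1) = 9
prod[7] = max(1*9, 2*6, 3*4, 4*3, 5*2, 6*1) = 12
prod[8] = max(1*12, 2*9, 3*6, …, 6*2, 7*1) = 18
One optimal split: 3 + 3 + 2; product 3*3*2 = 18.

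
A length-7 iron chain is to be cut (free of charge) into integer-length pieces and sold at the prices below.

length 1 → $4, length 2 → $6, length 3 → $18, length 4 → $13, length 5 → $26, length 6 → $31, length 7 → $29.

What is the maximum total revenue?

40

Let r[k] be the best obtainable value from length k. For each k, try every first piece i and keep the best of price[i] + r[k−i].
r[1] = 4
r[2] = max(4+4, 6+0) = 8
r[3] = max(4+8, 6+4, 18+0) = 18
r[4] = max(4+18, 6+8, 18+4, 13+0) = 22
r[5] = max(4+22, 6+18, 18+8, 13+4, 26+0) = 26
r[6] = max(4+26, 6+22, 18+18, 13+8, 26+4, 31+0) = 36
r[7] = max(4+36, 6+26, 18+22, …, 31+4, 29+0) = 40
One optimal cutting: 3 + 3 + 1 → $18 + $18 + $4 = $40.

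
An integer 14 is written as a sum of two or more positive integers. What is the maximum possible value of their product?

162

Define g[k] = max over 1≤i<k of i · max(k−i, g[k−i]); the inner max lets the remainder stay uncut if that's better.
g[2] = 1·max(1,0) = 1·1 = 1
g[3] = 1·max(2,1) = 1·2 = 2
g[4] = 2·max(2,1) = 2·2 = 4
g[5] = 2·max(3,2) = 2·3 = 6
g[6] = 3·max(3,2) = 3·3 = 9
g[7] = 2·max(5,6) = 2·6 = 12
g[8] = 2·max(6,9) = 2·9 = 18
g[9] = 3·max(6,9) = 3·9 = 27
g[10] = 2·max(8,18) = 2·18 = 36
g[11] = 2·max(9,27) = 2·27 = 54
g[12] = 3·max(9,27) = 3·27 = 81
g[13] = 2·max(11,54) = 2·54 = 108
g[14] = 2·max(12,81) = 2·81 = 162
One optimal split: 3 + 3 + 3 + 3 + 2; product 3·3·3·3·2 = 162.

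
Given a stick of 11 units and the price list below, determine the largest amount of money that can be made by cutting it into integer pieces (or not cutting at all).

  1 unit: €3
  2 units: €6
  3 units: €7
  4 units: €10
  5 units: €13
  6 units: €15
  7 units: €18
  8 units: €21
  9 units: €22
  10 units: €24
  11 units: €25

33

Let R[k] be the best obtainable value from length k. For each k, try every first piece i and keep the best of price[i] + R[k−i].
R[1] = 3
R[2] = 6  (first piece 1, then R[1]=3)
R[3] = 9  (first piece 1, then R[2]=6)
R[4] = 12  (first piece 1, then R[3]=9)
R[5] = 15  (first piece 1, then R[4]=12)
R[6] = 18  (first piece 1, then R[5]=15)
R[7] = 21  (first piece 1, then R[6]=18)
R[8] = 24  (first piece 1, then R[7]=21)
R[9] = 27  (first piece 1, then R[8]=24)
R[10] = 30  (first piece 1, then R[9]=27)
R[11] = 33  (first piece 1, then R[10]=30)
One optimal cutting: 1 + 1 + 1 + 1 + 1 + 1 + 1 + 1 + 1 + 1 + 1 → €3 + €3 + €3 + €3 + €3 + €3 + €3 + €3 + €3 + €3 + €3 = €33.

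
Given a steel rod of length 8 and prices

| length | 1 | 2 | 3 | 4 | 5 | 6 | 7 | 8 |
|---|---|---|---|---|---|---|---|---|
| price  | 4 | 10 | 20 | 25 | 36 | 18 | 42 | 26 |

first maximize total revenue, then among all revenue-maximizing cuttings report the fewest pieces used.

2

Consider every possible first cut. r[k] is the best of p[i]+r[k−i] over all sellable i≤k.
r[1] = 4
r[2] = max(4+4, 10+0) = 10
r[3] = max(4+10, 10+4, 20+0) = 20
r[4] = max(4+20, 10+10, 20+4, 25+0) = 25
r[5] = max(4+25, 10+20, 20+10, 25+4, 36+0) = 36
r[6] = max(4+36, 10+25, 20+20, 25+10, 36+4, 18+0) = 40
r[7] = max(4+40, 10+36, 20+25, …, 18+4, 42+0) = 46
r[8] = max(4+46, 10+40, 20+36, …, 42+4, 26+0) = 56
Maximum revenue is $56.
Now minimize piece count subject to staying optimal: for each k, pieces[k] = 1 + min over i with p[i]+r[k−i]=r[k] of pieces[k−i].
pieces[5] = 1
pieces[6] = 2
pieces[7] = 2
pieces[8] = 2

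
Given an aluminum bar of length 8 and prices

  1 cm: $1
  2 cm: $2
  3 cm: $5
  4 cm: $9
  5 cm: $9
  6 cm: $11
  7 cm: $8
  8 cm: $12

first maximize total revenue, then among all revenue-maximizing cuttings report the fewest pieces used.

Consider every possible first cut. r[k] is the best of p[i]+r[k−i] over all sellable i≤k.
r[1] = 1
r[2] = max(1+1, 2+0) = 2
r[3] = max(1+2, 2+1, 5+0) = 5
r[4] = max(1+5, 2+2, 5+1, 9+0) = 9
r[5] = max(1+9, 2+5, 5+2, 9+1, 9+0) = 10
r[6] = max(1+10, 2+9, 5+5, 9+2, 9+1, 11+0) = 11
r[7] = max(1+11, 2+10, 5+9, …, 11+1, 8+0) = 14
r[8] = max(1+14, 2+11, 5+10, …, 8+1, 12+0) = 18
Maximum revenue is $18.
Now minimize piece count subject to staying optimal: for each k, pieces[k] = 1 + min over i with p[i]+r[k−i]=r[k] of pieces[k−i].
pieces[5] = 2
pieces[6] = 1
pieces[7] = 2
pieces[8] = 2

2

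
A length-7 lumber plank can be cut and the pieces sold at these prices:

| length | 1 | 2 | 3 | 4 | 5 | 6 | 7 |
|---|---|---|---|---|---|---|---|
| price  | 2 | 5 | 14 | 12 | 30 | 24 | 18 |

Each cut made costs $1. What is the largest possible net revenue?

Build v[k] bottom-up: v[k] = max over allowed piece i of (p[i] + v[k−i]) − 1 per cut.
v[1] = 2
v[2] = max(2+2-1, 5+0) = 5
v[3] = max(2+5-1, 5+2-1, 14+0) = 14
v[4] = max(2+14-1, 5+5-1, 14+2-1, 12+0) = 15
v[5] = max(2+15-1, 5+14-1, 14+5-1, 12+2-1, 30+0) = 30
v[6] = max(2+30-1, 5+15-1, 14+14-1, 12+5-1, 30+2-1, 24+0) = 31
v[7] = max(2+31-1, 5+30-1, 14+15-1, …, 24+2-1, 18+0) = 34
One optimal plan: pieces 5 + 2 (1 cut) → $35 − $1 = $34.

34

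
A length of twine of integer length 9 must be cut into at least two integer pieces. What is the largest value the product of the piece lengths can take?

Let m[k] be the best product for length k (with at least one cut). For each first piece i, the rest contributes max(k−i, m[k−i]).
m[2] = 1·max(1,0) = 1·1 = 1
m[3] = 1·max(2,1) = 1·2 = 2
m[4] = 2·max(2,1) = 2·2 = 4
m[5] = 2·max(3,2) = 2·3 = 6
m[6] = 3·max(3,2) = 3·3 = 9
m[7] = 2·max(5,6) = 2·6 = 12
m[8] = 2·max(6,9) = 2·9 = 18
m[9] = 3·max(6,9) = 3·9 = 27
One optimal split: 3 + 3 + 3; product 3·3·3 = 27.

27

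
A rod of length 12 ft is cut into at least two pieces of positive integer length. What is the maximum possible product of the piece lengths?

81

Define P[k] = max over 1≤i<k of i · max(k−i, P[k−i]); the inner max lets the remainder stay uncut if that's better.
P[2] = 1*max(1,0) = 1*1 = 1
P[3] = 1*max(2,1) = 1*2 = 2
P[4] = 2*max(2,1) = 2*2 = 4
P[5] = 2*max(3,2) = 2*3 = 6
P[6] = 3*max(3,2) = 3*3 = 9
P[7] = 2*max(5,6) = 2*6 = 12
P[8] = 2*max(6,9) = 2*9 = 18
P[9] = 3*max(6,9) = 3*9 = 27
P[10] = 2*max(8,18) = 2*18 = 36
P[11] = 2*max(9,27) = 2*27 = 54
P[12] = 3*max(9,27) = 3*27 = 81
One optimal split: 3 + 3 + 3 + 3; product 3*3*3*3 = 81.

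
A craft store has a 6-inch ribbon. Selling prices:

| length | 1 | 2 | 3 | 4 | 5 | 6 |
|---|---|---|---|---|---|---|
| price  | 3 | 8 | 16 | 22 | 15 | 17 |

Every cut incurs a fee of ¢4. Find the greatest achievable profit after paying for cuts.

Build v[k] bottom-up: v[k] = max over allowed piece i of (p[i] + v[k−i]) − 4 per cut.
v[1] = 3
v[2] = max(3+3-4, 8+0) = 8
v[3] = max(3+8-4, 8+3-4, 16+0) = 16
v[4] = max(3+16-4, 8+8-4, 16+3-4, 22+0) = 22
v[5] = max(3+22-4, 8+16-4, 16+8-4, 22+3-4, 15+0) = 21
v[6] = max(3+21-4, 8+22-4, 16+16-4, 22+8-4, 15+3-4, 17+0) = 28
One optimal plan: pieces 3 + 3 (1 cut) → ¢32 − ¢4 = ¢28.

28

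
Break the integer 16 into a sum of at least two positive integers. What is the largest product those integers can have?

Let m[k] be the best product for length k (with at least one cut). For each first piece i, the rest contributes max(k−i, m[k−i]).
m[2] = 1·max(1,0) = 1·1 = 1
m[3] = 1·max(2,1) = 1·2 = 2
m[4] = 2·max(2,1) = 2·2 = 4
m[5] = 2·max(3,2) = 2·3 = 6
m[6] = 3·max(3,2) = 3·3 = 9
m[7] = 2·max(5,6) = 2·6 = 12
m[8] = 2·max(6,9) = 2·9 = 18
m[9] = 3·max(6,9) = 3·9 = 27
m[10] = 2·max(8,18) = 2·18 = 36
m[11] = 2·max(9,27) = 2·27 = 54
m[12] = 3·max(9,27) = 3·27 = 81
m[13] = 2·max(11,54) = 2·54 = 108
m[14] = 2·max(12,81) = 2·81 = 162
m[15] = 3·max(12,81) = 3·81 = 243
m[16] = 2·max(14,162) = 2·162 = 324
One optimal split: 3 + 3 + 3 + 3 + 2 + 2; product 3·3·3·3·2·2 = 324.

324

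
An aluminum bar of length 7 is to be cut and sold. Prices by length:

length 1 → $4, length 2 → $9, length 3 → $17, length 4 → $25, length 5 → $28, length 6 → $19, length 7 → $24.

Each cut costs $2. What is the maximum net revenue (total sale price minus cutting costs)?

Consider every possible first cut. v[k] is the best of p[i]+v[k−i] over all sellable i≤k, charging 2 whenever i<k.
v[1] = 4
v[2] = 9
v[3] = 17
v[4] = 25
v[5] = 28
v[6] = 32  (first piece 2, then v[4]=25)
v[7] = 40  (first piece 3, then v[4]=25)
One optimal plan: pieces 4 + 3 (1 cut) → $42 − $2 = $40.

40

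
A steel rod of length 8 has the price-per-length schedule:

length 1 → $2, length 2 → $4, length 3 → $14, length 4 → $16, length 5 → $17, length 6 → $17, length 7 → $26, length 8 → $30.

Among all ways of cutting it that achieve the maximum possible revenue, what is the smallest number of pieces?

Consider every possible first cut. r[k] is the best of p[i]+r[k−i] over all sellable i≤k.
r[1] = 2
r[2] = 4  (first piece 1, then r[1]=2)
r[3] = 14
r[4] = 16  (first piece 1, then r[3]=14)
r[5] = 18  (first piece 1, then r[4]=16)
r[6] = 28  (first piece 3, then r[3]=14)
r[7] = 30  (first piece 1, then r[6]=28)
r[8] = 32  (first piece 1, then r[7]=30)
Maximum revenue is $32.
Now minimize piece count subject to staying optimal: for each k, pieces[k] = 1 + min over i with p[i]+r[k−i]=r[k] of pieces[k−i].
pieces[5] = 2
pieces[6] = 2
pieces[7] = 2
pieces[8] = 2

2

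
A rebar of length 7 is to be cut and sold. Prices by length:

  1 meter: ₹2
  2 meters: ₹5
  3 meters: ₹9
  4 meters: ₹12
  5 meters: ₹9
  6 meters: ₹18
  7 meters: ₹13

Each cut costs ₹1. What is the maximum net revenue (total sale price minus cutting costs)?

20

Let v[k] be the best obtainable value from length k. For each k, try every first piece i and keep the best of price[i] + v[k−i] minus the 1 cut fee when i<k.
v[1] = 2
v[2] = max(2+2-1, 5+0) = 5
v[3] = max(2+5-1, 5+2-1, 9+0) = 9
v[4] = max(2+9-1, 5+5-1, 9+2-1, 12+0) = 12
v[5] = max(2+12-1, 5+9-1, 9+5-1, 12+2-1, 9+0) = 13
v[6] = max(2+13-1, 5+12-1, 9+9-1, 12+5-1, 9+2-1, 18+0) = 18
v[7] = max(2+18-1, 5+13-1, 9+12-1, …, 18+2-1, 13+0) = 20
One optimal plan: pieces 4 + 3 (1 cut) → ₹21 − ₹1 = ₹20.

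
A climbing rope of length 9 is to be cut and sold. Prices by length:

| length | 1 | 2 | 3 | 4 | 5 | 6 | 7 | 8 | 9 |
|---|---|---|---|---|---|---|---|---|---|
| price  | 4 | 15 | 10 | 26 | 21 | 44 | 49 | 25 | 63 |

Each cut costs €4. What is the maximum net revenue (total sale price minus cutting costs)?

63

Let r[k] be the best obtainable value from length k. For each k, try every first piece i and keep the best of price[i] + r[k−i] minus the 4 cut fee when i<k.
r[1] = 4
r[2] = max(4+4-4, 15+0) = 15
r[3] = max(4+15-4, 15+4-4, 10+0) = 15
r[4] = max(4+15-4, 15+15-4, 10+4-4, 26+0) = 26
r[5] = max(4+26-4, 15+15-4, 10+15-4, 26+4-4, 21+0) = 26
r[6] = max(4+26-4, 15+26-4, 10+15-4, 26+15-4, 21+4-4, 44+0) = 44
r[7] = max(4+44-4, 15+26-4, 10+26-4, …, 44+4-4, 49+0) = 49
r[8] = max(4+49-4, 15+44-4, 10+26-4, …, 49+4-4, 25+0) = 55
r[9] = max(4+55-4, 15+49-4, 10+44-4, …, 25+4-4, 63+0) = 63
Best is to make no cuts and sell whole for €63.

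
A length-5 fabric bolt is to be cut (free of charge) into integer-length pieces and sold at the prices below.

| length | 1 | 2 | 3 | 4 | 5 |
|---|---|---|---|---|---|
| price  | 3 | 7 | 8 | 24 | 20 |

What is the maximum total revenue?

27

Build R[k] bottom-up: R[k] = max over allowed piece i of (p[i] + R[k−i]).
R[1] = 3
R[2] = 7
R[3] = 10  (first piece 1, then R[2]=7)
R[4] = 24
R[5] = 27  (first piece 1, then R[4]=24)
One optimal cutting: 4 + 1 → $24 + $3 = $27.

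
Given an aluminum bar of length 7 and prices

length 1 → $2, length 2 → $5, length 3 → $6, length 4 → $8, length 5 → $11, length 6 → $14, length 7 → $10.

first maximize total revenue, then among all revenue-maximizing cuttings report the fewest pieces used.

4

Consider every possible first cut. r[k] is the best of p[i]+r[k−i] over all sellable i≤k.
r[1] = 2
r[2] = max(2+2, 5+0) = 5
r[3] = max(2+5, 5+2, 6+0) = 7
r[4] = max(2+7, 5+5, 6+2, 8+0) = 10
r[5] = max(2+10, 5+7, 6+5, 8+2, 11+0) = 12
r[6] = max(2+12, 5+10, 6+7, 8+5, 11+2, 14+0) = 15
r[7] = max(2+15, 5+12, 6+10, …, 14+2, 10+0) = 17
Maximum revenue is $17.
Now minimize piece count subject to staying optimal: for each k, pieces[k] = 1 + min over i with p[i]+r[k−i]=r[k] of pieces[k−i].
pieces[4] = 2
pieces[5] = 3
pieces[6] = 3
pieces[7] = 4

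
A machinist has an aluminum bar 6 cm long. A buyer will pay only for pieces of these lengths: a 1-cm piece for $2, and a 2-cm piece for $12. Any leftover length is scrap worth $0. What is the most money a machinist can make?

36

Build best[k] bottom-up: best[k] = max over allowed piece i of (p[i] + best[k−i]).
best[1] = 2
best[2] = 12
best[3] = 14  (first piece 1, then best[2]=12)
best[4] = 24  (first piece 2, then best[2]=12)
best[5] = 26  (first piece 1, then best[4]=24)
best[6] = 36  (first piece 2, then best[4]=24)
One optimal cutting: 2 + 2 + 2 → $36.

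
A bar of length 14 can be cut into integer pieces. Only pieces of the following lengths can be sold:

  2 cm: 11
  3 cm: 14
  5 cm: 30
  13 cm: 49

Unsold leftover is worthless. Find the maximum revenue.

Consider every possible first cut. r[k] is the best of p[i]+r[k−i] over all sellable i≤k.
r[1] = 0
r[2] = 11
r[3] = 14
r[4] = 22  (first piece 2, then r[2]=11)
r[5] = 30
r[6] = 33  (first piece 2, then r[4]=22)
r[7] = 41  (first piece 2, then r[5]=30)
r[8] = 44  (first piece 2, then r[6]=33)
r[9] = 52  (first piece 2, then r[7]=41)
r[10] = 60  (first piece 5, then r[5]=30)
r[11] = 63  (first piece 2, then r[9]=52)
r[12] = 71  (first piece 2, then r[10]=60)
r[13] = 74  (first piece 2, then r[11]=63)
r[14] = 82  (first piece 2, then r[12]=71)
One optimal cutting: 5 + 5 + 2 + 2 → 82.

82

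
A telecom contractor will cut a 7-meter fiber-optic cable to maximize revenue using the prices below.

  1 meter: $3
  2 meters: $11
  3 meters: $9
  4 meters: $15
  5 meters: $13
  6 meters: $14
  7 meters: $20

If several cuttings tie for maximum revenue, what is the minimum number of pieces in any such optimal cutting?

Let r[k] be the best obtainable value from length k. For each k, try every first piece i and keep the best of price[i] + r[k−i].
r[1] = 3
r[2] = 11
r[3] = 14  (first piece 1, then r[2]=11)
r[4] = 22  (first piece 2, then r[2]=11)
r[5] = 25  (first piece 1, then r[4]=22)
r[6] = 33  (first piece 2, then r[4]=22)
r[7] = 36  (first piece 1, then r[6]=33)
Maximum revenue is $36.
Now minimize piece count subject to staying optimal: for each k, pieces[k] = 1 + min over i with p[i]+r[k−i]=r[k] of pieces[k−i].
pieces[4] = 2
pieces[5] = 3
pieces[6] = 3
pieces[7] = 4

4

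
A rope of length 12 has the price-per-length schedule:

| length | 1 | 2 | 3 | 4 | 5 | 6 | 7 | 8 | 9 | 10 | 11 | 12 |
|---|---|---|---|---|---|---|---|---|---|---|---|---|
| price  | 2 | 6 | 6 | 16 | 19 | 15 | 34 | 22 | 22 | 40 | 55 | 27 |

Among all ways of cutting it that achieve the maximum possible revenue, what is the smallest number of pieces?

Build r[k] bottom-up: r[k] = max over allowed piece i of (p[i] + r[k−i]).
r[1] = 2
r[2] = max(2+2, 6+0) = 6
r[3] = max(2+6, 6+2, 6+0) = 8
r[4] = max(2+8, 6+6, 6+2, 16+0) = 16
r[5] = max(2+16, 6+8, 6+6, 16+2, 19+0) = 19
r[6] = max(2+19, 6+16, 6+8, 16+6, 19+2, 15+0) = 22
r[7] = max(2+22, 6+19, 6+16, …, 15+2, 34+0) = 34
r[8] = max(2+34, 6+22, 6+19, …, 34+2, 22+0) = 36
r[9] = max(2+36, 6+34, 6+22, …, 22+2, 22+0) = 40
r[10] = max(2+40, 6+36, 6+34, …, 22+2, 40+0) = 42
r[11] = max(2+42, 6+40, 6+36, …, 40+2, 55+0) = 55
r[12] = max(2+55, 6+42, 6+40, …, 55+2, 27+0) = 57
Maximum revenue is $57.
Now minimize piece count subject to staying optimal: for each k, pieces[k] = 1 + min over i with p[i]+r[k−i]=r[k] of pieces[k−i].
pieces[9] = 2
pieces[10] = 3
pieces[11] = 1
pieces[12] = 2

2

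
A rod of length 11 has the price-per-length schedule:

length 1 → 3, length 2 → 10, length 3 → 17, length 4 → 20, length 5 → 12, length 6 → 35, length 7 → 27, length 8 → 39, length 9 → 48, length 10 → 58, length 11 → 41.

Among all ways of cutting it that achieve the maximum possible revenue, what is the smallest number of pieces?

3

Let r[k] be the best obtainable value from length k. For each k, try every first piece i and keep the best of price[i] + r[k−i].
r[1] = 3
r[2] = 10
r[3] = 17
r[4] = 20  (first piece 1, then r[3]=17)
r[5] = 27  (first piece 2, then r[3]=17)
r[6] = 35
r[7] = 38  (first piece 1, then r[6]=35)
r[8] = 45  (first piece 2, then r[6]=35)
r[9] = 52  (first piece 3, then r[6]=35)
r[10] = 58
r[11] = 62  (first piece 2, then r[9]=52)
Maximum revenue is 62.
Now minimize piece count subject to staying optimal: for each k, pieces[k] = 1 + min over i with p[i]+r[k−i]=r[k] of pieces[k−i].
pieces[8] = 2
pieces[9] = 2
pieces[10] = 1
pieces[11] = 3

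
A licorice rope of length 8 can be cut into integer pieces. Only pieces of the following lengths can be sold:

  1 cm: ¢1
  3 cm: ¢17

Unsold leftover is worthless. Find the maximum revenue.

36

Consider every possible first cut. r[k] is the best of p[i]+r[k−i] over all sellable i≤k.
r[1] = 1
r[2] = 2  (first piece 1, then r[1]=1)
r[3] = max(1+2, 17+0) = 17
r[4] = max(1+17, 17+1) = 18
r[5] = max(1+18, 17+2) = 19
r[6] = max(1+19, 17+17) = 34
r[7] = max(1+34, 17+18) = 35
r[8] = max(1+35, 17+19) = 36
One optimal cutting: 3 + 3 + 1 + 1 → ¢36.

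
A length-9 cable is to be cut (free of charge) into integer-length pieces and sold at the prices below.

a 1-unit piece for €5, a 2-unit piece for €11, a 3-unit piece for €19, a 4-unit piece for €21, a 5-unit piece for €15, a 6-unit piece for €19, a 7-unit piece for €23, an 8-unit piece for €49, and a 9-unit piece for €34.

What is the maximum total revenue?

57

Consider every possible first cut. R[k] is the best of p[i]+R[k−i] over all sellable i≤k.
R[1] = 5
R[2] = 11
R[3] = 19
R[4] = 24  (first piece 1, then R[3]=19)
R[5] = 30  (first piece 2, then R[3]=19)
R[6] = 38  (first piece 3, then R[3]=19)
R[7] = 43  (first piece 1, then R[6]=38)
R[8] = 49  (first piece 2, then R[6]=38)
R[9] = 57  (first piece 3, then R[6]=38)
One optimal cutting: 3 + 3 + 3 → €19 + €19 + €19 = €57.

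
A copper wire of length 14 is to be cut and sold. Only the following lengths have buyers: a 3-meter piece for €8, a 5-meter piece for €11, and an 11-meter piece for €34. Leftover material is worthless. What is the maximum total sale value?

42

Let best[k] be the best obtainable value from length k. For each k, try every first piece i and keep the best of price[i] + best[k−i].
best[1] = 0
best[2] = 0
best[3] = 8
best[4] = 8
best[5] = max(8+0, 11+0) = 11
best[6] = max(8+8, 11+0) = 16
best[7] = max(8+8, 11+0) = 16
best[8] = max(8+11, 11+8) = 19
best[9] = max(8+16, 11+8) = 24
best[10] = max(8+16, 11+11) = 24
best[11] = max(8+19, 11+16, 34+0) = 34
best[12] = max(8+24, 11+16, 34+0) = 34
best[13] = max(8+24, 11+19, 34+0) = 34
best[14] = max(8+34, 11+24, 34+8) = 42
One optimal cutting: 11 + 3 → €42.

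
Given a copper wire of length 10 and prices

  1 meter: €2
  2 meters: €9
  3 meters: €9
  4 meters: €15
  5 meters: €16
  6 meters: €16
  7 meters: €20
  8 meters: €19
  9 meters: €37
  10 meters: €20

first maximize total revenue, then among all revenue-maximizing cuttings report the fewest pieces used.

Consider every possible first cut. r[k] is the best of p[i]+r[k−i] over all sellable i≤k.
r[1] = 2
r[2] = max(2+2, 9+0) = 9
r[3] = max(2+9, 9+2, 9+0) = 11
r[4] = max(2+11, 9+9, 9+2, 15+0) = 18
r[5] = max(2+18, 9+11, 9+9, 15+2, 16+0) = 20
r[6] = max(2+20, 9+18, 9+11, 15+9, 16+2, 16+0) = 27
r[7] = max(2+27, 9+20, 9+18, …, 16+2, 20+0) = 29
r[8] = max(2+29, 9+27, 9+20, …, 20+2, 19+0) = 36
r[9] = max(2+36, 9+29, 9+27, …, 19+2, 37+0) = 38
r[10] = max(2+38, 9+36, 9+29, …, 37+2, 20+0) = 45
Maximum revenue is €45.
Now minimize piece count subject to staying optimal: for each k, pieces[k] = 1 + min over i with p[i]+r[k−i]=r[k] of pieces[k−i].
pieces[7] = 4
pieces[8] = 4
pieces[9] = 5
pieces[10] = 5

5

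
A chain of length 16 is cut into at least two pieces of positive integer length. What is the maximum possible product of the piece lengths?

Let m[k] be the best product for length k (with at least one cut). For each first piece i, the rest contributes max(k−i, m[k−i]).
Small cases: m[2]=1, m[3]=2, m[4]=4, m[5]=6, m[6]=9, m[7]=12, m[8]=18, m[9]=27, m[10]=36.
m[11] = 2×max(9,27) = 2×27 = 54
m[12] = 3×max(9,27) = 3×27 = 81
m[13] = 2×max(11,54) = 2×54 = 108
m[14] = 2×max(12,81) = 2×81 = 162
m[15] = 3×max(12,81) = 3×81 = 243
m[16] = 2×max(14,162) = 2×162 = 324
One optimal split: 3 + 3 + 3 + 3 + 2 + 2; product 3×3×3×3×2×2 = 324.

324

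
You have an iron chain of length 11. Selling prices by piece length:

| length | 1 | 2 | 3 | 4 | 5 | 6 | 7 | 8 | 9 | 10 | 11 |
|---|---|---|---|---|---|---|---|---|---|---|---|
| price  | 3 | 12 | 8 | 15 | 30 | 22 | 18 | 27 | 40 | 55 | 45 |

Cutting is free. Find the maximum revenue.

66

Let r[k] be the best obtainable value from length k. For each k, try every first piece i and keep the best of price[i] + r[k−i].
r[1] = 3
r[2] = 12
r[3] = 15  (first piece 1, then r[2]=12)
r[4] = 24  (first piece 2, then r[2]=12)
r[5] = 30
r[6] = 36  (first piece 2, then r[4]=24)
r[7] = 42  (first piece 2, then r[5]=30)
r[8] = 48  (first piece 2, then r[6]=36)
r[9] = 54  (first piece 2, then r[7]=42)
r[10] = 60  (first piece 2, then r[8]=48)
r[11] = 66  (first piece 2, then r[9]=54)
One optimal cutting: 5 + 2 + 2 + 2 → $30 + $12 + $12 + $12 = $66.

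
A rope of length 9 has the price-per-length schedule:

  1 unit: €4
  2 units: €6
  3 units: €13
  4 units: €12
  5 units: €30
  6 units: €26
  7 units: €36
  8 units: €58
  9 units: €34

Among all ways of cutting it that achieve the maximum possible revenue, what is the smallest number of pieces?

Let r[k] be the best obtainable value from length k. For each k, try every first piece i and keep the best of price[i] + r[k−i].
r[1] = 4
r[2] = 8  (first piece 1, then r[1]=4)
r[3] = 13
r[4] = 17  (first piece 1, then r[3]=13)
r[5] = 30
r[6] = 34  (first piece 1, then r[5]=30)
r[7] = 38  (first piece 1, then r[6]=34)
r[8] = 58
r[9] = 62  (first piece 1, then r[8]=58)
Maximum revenue is €62.
Now minimize piece count subject to staying optimal: for each k, pieces[k] = 1 + min over i with p[i]+r[k−i]=r[k] of pieces[k−i].
pieces[6] = 2
pieces[7] = 3
pieces[8] = 1
pieces[9] = 2

2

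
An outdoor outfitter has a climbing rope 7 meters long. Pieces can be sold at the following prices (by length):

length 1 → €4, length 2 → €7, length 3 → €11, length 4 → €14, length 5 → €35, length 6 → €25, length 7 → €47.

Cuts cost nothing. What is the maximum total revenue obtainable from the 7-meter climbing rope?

Build best[k] bottom-up: best[k] = max over allowed piece i of (p[i] + best[k−i]).
best[1] = 4
best[2] = max(4+4, 7+0) = 8
best[3] = max(4+8, 7+4, 11+0) = 12
best[4] = max(4+12, 7+8, 11+4, 14+0) = 16
best[5] = max(4+16, 7+12, 11+8, 14+4, 35+0) = 35
best[6] = max(4+35, 7+16, 11+12, 14+8, 35+4, 25+0) = 39
best[7] = max(4+39, 7+35, 11+16, …, 25+4, 47+0) = 47
Best is to sell the whole 7-meter piece uncut for €47.

47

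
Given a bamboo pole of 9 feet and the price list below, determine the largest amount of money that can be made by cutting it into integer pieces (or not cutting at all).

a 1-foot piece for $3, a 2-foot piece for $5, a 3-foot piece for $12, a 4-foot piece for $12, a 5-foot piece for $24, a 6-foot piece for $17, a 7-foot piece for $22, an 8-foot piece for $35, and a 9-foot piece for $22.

39

Build r[k] bottom-up: r[k] = max over allowed piece i of (p[i] + r[k−i]).
r[1] = 3
r[2] = max(3+3, 5+0) = 6
r[3] = max(3+6, 5+3, 12+0) = 12
r[4] = max(3+12, 5+6, 12+3, 12+0) = 15
r[5] = max(3+15, 5+12, 12+6, 12+3, 24+0) = 24
r[6] = max(3+24, 5+15, 12+12, 12+6, 24+3, 17+0) = 27
r[7] = max(3+27, 5+24, 12+15, …, 17+3, 22+0) = 30
r[8] = max(3+30, 5+27, 12+24, …, 22+3, 35+0) = 36
r[9] = max(3+36, 5+30, 12+27, …, 35+3, 22+0) = 39
One optimal cutting: 5 + 3 + 1 → $24 + $12 + $3 = $39.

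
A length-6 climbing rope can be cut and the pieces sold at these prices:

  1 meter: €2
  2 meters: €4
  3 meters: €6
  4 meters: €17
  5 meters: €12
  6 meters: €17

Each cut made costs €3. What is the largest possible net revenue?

18

Build v[k] bottom-up: v[k] = max over allowed piece i of (p[i] + v[k−i]) − 3 per cut.
v[1] = 2
v[2] = 4
v[3] = 6
v[4] = 17
v[5] = 16  (first piece 1, then v[4]=17)
v[6] = 18  (first piece 2, then v[4]=17)
One optimal plan: pieces 4 + 2 (1 cut) → €21 − €3 = €18.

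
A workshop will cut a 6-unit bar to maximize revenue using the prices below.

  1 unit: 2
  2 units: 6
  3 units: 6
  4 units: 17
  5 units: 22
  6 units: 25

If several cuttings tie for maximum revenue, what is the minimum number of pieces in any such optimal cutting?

Build r[k] bottom-up: r[k] = max over allowed piece i of (p[i] + r[k−i]).
r[1] = 2
r[2] = 6
r[3] = 8  (first piece 1, then r[2]=6)
r[4] = 17
r[5] = 22
r[6] = 25
Maximum revenue is 25.
Now minimize piece count subject to staying optimal: for each k, pieces[k] = 1 + min over i with p[i]+r[k−i]=r[k] of pieces[k−i].
pieces[3] = 2
pieces[4] = 1
pieces[5] = 1
pieces[6] = 1

1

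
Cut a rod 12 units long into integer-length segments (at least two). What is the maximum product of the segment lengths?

Let P[k] be the best product for length k (with at least one cut). For each first piece i, the rest contributes max(k−i, P[k−i]).
P[2] = 1×max(1,0) = 1×1 = 1
P[3] = 1×max(2,1) = 1×2 = 2
P[4] = 2×max(2,1) = 2×2 = 4
P[5] = 2×max(3,2) = 2×3 = 6
P[6] = 3×max(3,2) = 3×3 = 9
P[7] = 2×max(5,6) = 2×6 = 12
P[8] = 2×max(6,9) = 2×9 = 18
P[9] = 3×max(6,9) = 3×9 = 27
P[10] = 2×max(8,18) = 2×18 = 36
P[11] = 2×max(9,27) = 2×27 = 54
P[12] = 3×max(9,27) = 3×27 = 81
One optimal split: 3 + 3 + 3 + 3; product 3×3×3×3 = 81.

81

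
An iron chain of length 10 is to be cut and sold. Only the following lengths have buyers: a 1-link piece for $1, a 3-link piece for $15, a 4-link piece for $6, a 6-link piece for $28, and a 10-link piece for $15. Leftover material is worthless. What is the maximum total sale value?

46

Let r[k] be the best obtainable value from length k. For each k, try every first piece i and keep the best of price[i] + r[k−i].
r[1] = 1
r[2] = 2  (first piece 1, then r[1]=1)
r[3] = 15
r[4] = 16  (first piece 1, then r[3]=15)
r[5] = 17  (first piece 1, then r[4]=16)
r[6] = 30  (first piece 3, then r[3]=15)
r[7] = 31  (first piece 1, then r[6]=30)
r[8] = 32  (first piece 1, then r[7]=31)
r[9] = 45  (first piece 3, then r[6]=30)
r[10] = 46  (first piece 1, then r[9]=45)
One optimal cutting: 3 + 3 + 3 + 1 → $46.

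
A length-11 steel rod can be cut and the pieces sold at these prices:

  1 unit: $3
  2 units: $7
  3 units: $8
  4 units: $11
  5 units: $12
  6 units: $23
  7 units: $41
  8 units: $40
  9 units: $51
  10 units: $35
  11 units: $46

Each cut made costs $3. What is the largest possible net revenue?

55

Let r[k] be the best obtainable value from length k. For each k, try every first piece i and keep the best of price[i] + r[k−i] minus the 3 cut fee when i<k.
r[1] = 3
r[2] = 7
r[3] = 8
r[4] = 11  (first piece 2, then r[2]=7)
r[5] = 12  (first piece 2, then r[3]=8)
r[6] = 23
r[7] = 41
r[8] = 41  (first piece 1, then r[7]=41)
r[9] = 51
r[10] = 51  (first piece 1, then r[9]=51)
r[11] = 55  (first piece 2, then r[9]=51)
One optimal plan: pieces 9 + 2 (1 cut) → $58 − $3 = $55.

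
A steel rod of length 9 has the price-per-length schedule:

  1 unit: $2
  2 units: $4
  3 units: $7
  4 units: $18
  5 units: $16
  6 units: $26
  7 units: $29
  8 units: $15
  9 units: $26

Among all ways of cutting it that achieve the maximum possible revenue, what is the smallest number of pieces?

3

Let r[k] be the best obtainable value from length k. For each k, try every first piece i and keep the best of price[i] + r[k−i].
r[1] = 2
r[2] = max(2+2, 4+0) = 4
r[3] = max(2+4, 4+2, 7+0) = 7
r[4] = max(2+7, 4+4, 7+2, 18+0) = 18
r[5] = max(2+18, 4+7, 7+4, 18+2, 16+0) = 20
r[6] = max(2+20, 4+18, 7+7, 18+4, 16+2, 26+0) = 26
r[7] = max(2+26, 4+20, 7+18, …, 26+2, 29+0) = 29
r[8] = max(2+29, 4+26, 7+20, …, 29+2, 15+0) = 36
r[9] = max(2+36, 4+29, 7+26, …, 15+2, 26+0) = 38
Maximum revenue is $38.
Now minimize piece count subject to staying optimal: for each k, pieces[k] = 1 + min over i with p[i]+r[k−i]=r[k] of pieces[k−i].
pieces[6] = 1
pieces[7] = 1
pieces[8] = 2
pieces[9] = 3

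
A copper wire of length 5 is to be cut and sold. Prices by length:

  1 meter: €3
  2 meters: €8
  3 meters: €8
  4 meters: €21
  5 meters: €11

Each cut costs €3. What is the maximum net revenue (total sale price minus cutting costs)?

21

Let net[k] be the best obtainable value from length k. For each k, try every first piece i and keep the best of price[i] + net[k−i] minus the 3 cut fee when i<k.
net[1] = 3
net[2] = max(3+3-3, 8+0) = 8
net[3] = max(3+8-3, 8+3-3, 8+0) = 8
net[4] = max(3+8-3, 8+8-3, 8+3-3, 21+0) = 21
net[5] = max(3+21-3, 8+8-3, 8+8-3, 21+3-3, 11+0) = 21
One optimal plan: pieces 4 + 1 (1 cut) → €24 − €3 = €21.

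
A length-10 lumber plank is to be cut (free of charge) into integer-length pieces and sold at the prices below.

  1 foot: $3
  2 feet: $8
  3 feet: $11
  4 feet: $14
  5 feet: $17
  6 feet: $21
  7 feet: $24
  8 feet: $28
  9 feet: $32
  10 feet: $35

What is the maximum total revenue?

40

Let v[k] be the best obtainable value from length k. For each k, try every first piece i and keep the best of price[i] + v[k−i].
v[1] = 3
v[2] = 8
v[3] = 11  (first piece 1, then v[2]=8)
v[4] = 16  (first piece 2, then v[2]=8)
v[5] = 19  (first piece 1, then v[4]=16)
v[6] = 24  (first piece 2, then v[4]=16)
v[7] = 27  (first piece 1, then v[6]=24)
v[8] = 32  (first piece 2, then v[6]=24)
v[9] = 35  (first piece 1, then v[8]=32)
v[10] = 40  (first piece 2, then v[8]=32)
One optimal cutting: 2 + 2 + 2 + 2 + 2 → $8 + $8 + $8 + $8 + $8 = $40.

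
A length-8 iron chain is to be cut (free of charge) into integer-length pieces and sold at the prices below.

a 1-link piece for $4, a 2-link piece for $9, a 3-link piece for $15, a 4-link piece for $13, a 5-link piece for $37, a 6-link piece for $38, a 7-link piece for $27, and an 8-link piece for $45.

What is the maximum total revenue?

52

Consider every possible first cut. R[k] is the best of p[i]+R[k−i] over all sellable i≤k.
R[1] = 4
R[2] = max(4+4, 9+0) = 9
R[3] = max(4+9, 9+4, 15+0) = 15
R[4] = max(4+15, 9+9, 15+4, 13+0) = 19
R[5] = max(4+19, 9+15, 15+9, 13+4, 37+0) = 37
R[6] = max(4+37, 9+19, 15+15, 13+9, 37+4, 38+0) = 41
R[7] = max(4+41, 9+37, 15+19, …, 38+4, 27+0) = 46
R[8] = max(4+46, 9+41, 15+37, …, 27+4, 45+0) = 52
One optimal cutting: 5 + 3 → $37 + $15 = $52.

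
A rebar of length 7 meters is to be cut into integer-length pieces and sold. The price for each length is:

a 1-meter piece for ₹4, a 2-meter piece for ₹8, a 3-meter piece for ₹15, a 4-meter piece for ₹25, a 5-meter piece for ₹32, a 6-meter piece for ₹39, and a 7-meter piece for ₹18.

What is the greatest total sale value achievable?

43

Build best[k] bottom-up: best[k] = max over allowed piece i of (p[i] + best[k−i]).
best[1] = 4
best[2] = max(4+4, 8+0) = 8
best[3] = max(4+8, 8+4, 15+0) = 15
best[4] = max(4+15, 8+8, 15+4, 25+0) = 25
best[5] = max(4+25, 8+15, 15+8, 25+4, 32+0) = 32
best[6] = max(4+32, 8+25, 15+15, 25+8, 32+4, 39+0) = 39
best[7] = max(4+39, 8+32, 15+25, …, 39+4, 18+0) = 43
One optimal cutting: 6 + 1 → ₹39 + ₹4 = ₹43.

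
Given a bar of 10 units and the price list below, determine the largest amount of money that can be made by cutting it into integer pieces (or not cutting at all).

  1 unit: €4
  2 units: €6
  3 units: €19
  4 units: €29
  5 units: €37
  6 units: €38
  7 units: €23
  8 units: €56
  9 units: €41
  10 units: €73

74

Build R[k] bottom-up: R[k] = max over allowed piece i of (p[i] + R[k−i]).
R[1] = 4
R[2] = max(4+4, 6+0) = 8
R[3] = max(4+8, 6+4, 19+0) = 19
R[4] = max(4+19, 6+8, 19+4, 29+0) = 29
R[5] = max(4+29, 6+19, 19+8, 29+4, 37+0) = 37
R[6] = max(4+37, 6+29, 19+19, 29+8, 37+4, 38+0) = 41
R[7] = max(4+41, 6+37, 19+29, …, 38+4, 23+0) = 48
R[8] = max(4+48, 6+41, 19+37, …, 23+4, 56+0) = 58
R[9] = max(4+58, 6+48, 19+41, …, 56+4, 41+0) = 66
R[10] = max(4+66, 6+58, 19+48, …, 41+4, 73+0) = 74
One optimal cutting: 5 + 5 → €37 + €37 = €74.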